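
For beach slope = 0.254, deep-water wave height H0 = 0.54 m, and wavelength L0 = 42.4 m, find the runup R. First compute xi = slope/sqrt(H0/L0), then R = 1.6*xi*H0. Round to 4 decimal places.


xi = slope / sqrt(H0/L0)
H0/L0 = 0.54/42.4 = 0.012736
sqrt(0.012736) = 0.112853
xi = 0.254 / 0.112853 = 2.250711
R = 1.6 * xi * H0 = 1.6 * 2.250711 * 0.54
R = 1.9446 m

1.9446


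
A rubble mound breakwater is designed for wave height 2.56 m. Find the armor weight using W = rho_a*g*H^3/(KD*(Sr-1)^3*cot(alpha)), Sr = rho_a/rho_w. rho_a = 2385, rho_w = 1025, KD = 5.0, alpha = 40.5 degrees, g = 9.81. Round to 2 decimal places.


Sr = rho_a / rho_w = 2385 / 1025 = 2.326829
(Sr - 1) = 1.326829
(Sr - 1)^3 = 2.335851
cot(40.5) = 1 / tan(40.5) = 1 / 0.854081 = 1.170850
Numerator = 2385 * 9.81 * 2.56^3 = 392534.0062
Denominator = 5.0 * 2.335851 * 1.170850 = 13.674650
W = 392534.0062 / 13.674650
W = 28705.23 N

28705.23


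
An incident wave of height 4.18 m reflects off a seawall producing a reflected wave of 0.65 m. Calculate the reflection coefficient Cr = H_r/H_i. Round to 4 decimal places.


Cr = H_r / H_i
Cr = 0.65 / 4.18
Cr = 0.1555

0.1555


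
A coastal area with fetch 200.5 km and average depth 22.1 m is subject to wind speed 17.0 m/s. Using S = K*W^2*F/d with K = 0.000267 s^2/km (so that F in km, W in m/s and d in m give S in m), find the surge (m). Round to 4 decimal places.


S = K * W^2 * F / d
W^2 = 17.0^2 = 289.00
S = 0.000267 * 289.00 * 200.5 / 22.1
Numerator = 0.000267 * 289.00 * 200.5 = 15.471181
S = 15.471181 / 22.1 = 0.7001 m

0.7001


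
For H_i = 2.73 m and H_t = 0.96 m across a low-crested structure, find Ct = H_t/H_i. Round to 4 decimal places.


Ct = H_t / H_i
Ct = 0.96 / 2.73
Ct = 0.3516

0.3516


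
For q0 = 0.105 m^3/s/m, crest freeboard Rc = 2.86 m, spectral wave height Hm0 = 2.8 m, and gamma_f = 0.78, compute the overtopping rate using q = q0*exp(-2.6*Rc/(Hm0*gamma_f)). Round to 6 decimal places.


q = q0 * exp(-2.6 * Rc / (Hm0 * gamma_f))
Exponent = -2.6 * 2.86 / (2.8 * 0.78)
= -2.6 * 2.86 / 2.1840
= -3.404762
exp(-3.404762) = 0.033215
q = 0.105 * 0.033215
q = 0.003488 m^3/s/m

0.003488


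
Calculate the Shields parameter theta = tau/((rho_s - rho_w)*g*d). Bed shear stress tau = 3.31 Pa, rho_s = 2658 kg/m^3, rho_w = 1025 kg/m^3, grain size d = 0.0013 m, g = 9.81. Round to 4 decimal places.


theta = tau / ((rho_s - rho_w) * g * d)
rho_s - rho_w = 2658 - 1025 = 1633
Denominator = 1633 * 9.81 * 0.0013 = 20.825649
theta = 3.31 / 20.825649
theta = 0.1589

0.1589


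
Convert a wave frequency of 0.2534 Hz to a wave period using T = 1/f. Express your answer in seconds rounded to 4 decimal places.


T = 1 / f
T = 1 / 0.2534
T = 3.9463 s

3.9463


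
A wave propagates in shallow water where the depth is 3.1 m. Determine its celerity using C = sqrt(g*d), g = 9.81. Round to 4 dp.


Using the shallow-water approximation:
C = sqrt(g * d) = sqrt(9.81 * 3.1)
C = sqrt(30.4110)
C = 5.5146 m/s

5.5146


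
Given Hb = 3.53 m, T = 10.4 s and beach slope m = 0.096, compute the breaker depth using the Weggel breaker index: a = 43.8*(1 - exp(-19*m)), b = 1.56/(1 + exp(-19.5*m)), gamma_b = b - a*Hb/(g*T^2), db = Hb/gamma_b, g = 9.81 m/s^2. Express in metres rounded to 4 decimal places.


a = 43.8 * (1 - exp(-19 * m))
exp(-19 * 0.096) = exp(-1.8240) = 0.161379
a = 43.8 * (1 - 0.161379) = 36.731602
b = 1.56 / (1 + exp(-19.5 * m))
exp(-19.5 * 0.096) = exp(-1.8720) = 0.153816
b = 1.56 / (1 + 0.153816) = 1.352036
Hb / (g * T^2) = 3.53 / (9.81 * 10.4^2) = 3.53 / 1061.0496 = 0.00332689
gamma_b = b - a * Hb/(g*T^2) = 1.352036 - 36.731602 * 0.00332689 = 1.229833
db = Hb / gamma_b = 3.53 / 1.229833
db = 2.8703 m

2.8703


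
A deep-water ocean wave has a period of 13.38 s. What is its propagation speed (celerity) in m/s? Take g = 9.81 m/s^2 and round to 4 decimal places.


We use the deep-water celerity formula:
C = g * T / (2 * pi)
C = 9.81 * 13.38 / (2 * 3.14159...)
C = 131.257800 / 6.283185
C = 20.8903 m/s

20.8903


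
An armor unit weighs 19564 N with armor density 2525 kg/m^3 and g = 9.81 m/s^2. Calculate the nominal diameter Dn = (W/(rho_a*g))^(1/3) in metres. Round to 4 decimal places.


V = W / (rho_a * g)
V = 19564 / (2525 * 9.81)
V = 19564 / 24770.25
V = 0.789818 m^3
Dn = V^(1/3) = 0.789818^(1/3)
Dn = 0.9244 m

0.9244


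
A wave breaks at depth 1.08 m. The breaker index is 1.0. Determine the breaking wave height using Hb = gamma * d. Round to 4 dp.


Hb = gamma * d
Hb = 1.0 * 1.08
Hb = 1.0800 m

1.0800


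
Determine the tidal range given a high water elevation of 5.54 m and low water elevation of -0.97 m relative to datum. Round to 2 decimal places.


Tidal range = High water - Low water
Tidal range = 5.54 - (-0.97)
Tidal range = 6.51 m

6.51


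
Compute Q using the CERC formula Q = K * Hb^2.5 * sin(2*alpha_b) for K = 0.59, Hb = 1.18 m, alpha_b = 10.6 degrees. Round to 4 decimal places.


Q = K * Hb^2.5 * sin(2 * alpha_b)
Hb^2.5 = 1.18^2.5 = 1.512534
sin(2 * 10.6) = sin(21.2) = 0.361625
Q = 0.59 * 1.512534 * 0.361625
Q = 0.3227 m^3/s

0.3227


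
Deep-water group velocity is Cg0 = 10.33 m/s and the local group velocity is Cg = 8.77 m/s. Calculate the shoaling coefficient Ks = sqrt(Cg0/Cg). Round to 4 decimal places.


Ks = sqrt(Cg0 / Cg)
Ks = sqrt(10.33 / 8.77)
Ks = sqrt(1.1779)
Ks = 1.0853

1.0853


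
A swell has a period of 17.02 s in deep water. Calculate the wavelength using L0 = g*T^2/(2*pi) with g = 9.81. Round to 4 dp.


L0 = g * T^2 / (2 * pi)
L0 = 9.81 * 17.02^2 / (2 * pi)
L0 = 9.81 * 289.6804 / 6.28319
L0 = 2841.7647 / 6.28319
L0 = 452.2809 m

452.2809


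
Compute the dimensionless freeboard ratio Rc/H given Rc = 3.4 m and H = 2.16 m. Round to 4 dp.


Relative freeboard = Rc / H
= 3.4 / 2.16
= 1.5741

1.5741


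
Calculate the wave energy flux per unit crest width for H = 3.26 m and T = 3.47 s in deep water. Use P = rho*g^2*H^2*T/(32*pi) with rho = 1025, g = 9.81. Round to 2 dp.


P = rho * g^2 * H^2 * T / (32 * pi)
P = 1025 * 9.81^2 * 3.26^2 * 3.47 / (32 * pi)
P = 1025 * 96.2361 * 10.6276 * 3.47 / 100.53096
P = 36184.84 W/m

36184.84


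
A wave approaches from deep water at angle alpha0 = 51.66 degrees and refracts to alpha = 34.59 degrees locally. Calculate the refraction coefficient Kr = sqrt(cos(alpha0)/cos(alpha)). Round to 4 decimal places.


Kr = sqrt(cos(alpha0) / cos(alpha))
cos(51.66) = 0.620327
cos(34.59) = 0.823235
Kr = sqrt(0.620327 / 0.823235)
Kr = sqrt(0.753523)
Kr = 0.8681

0.8681


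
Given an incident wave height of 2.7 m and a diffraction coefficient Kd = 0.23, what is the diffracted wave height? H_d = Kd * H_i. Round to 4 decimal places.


H_d = Kd * H_i
H_d = 0.23 * 2.7
H_d = 0.6210 m

0.6210


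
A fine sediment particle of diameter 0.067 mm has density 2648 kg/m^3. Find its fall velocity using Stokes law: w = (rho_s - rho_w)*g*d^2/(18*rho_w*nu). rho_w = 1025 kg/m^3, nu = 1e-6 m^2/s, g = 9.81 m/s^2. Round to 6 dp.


w = (rho_s - rho_w) * g * d^2 / (18 * rho_w * nu)
d = 0.067 mm = 0.000067 m
rho_s - rho_w = 2648 - 1025 = 1623
Numerator = 1623 * 9.81 * (0.000067)^2 = 0.000071472197
Denominator = 18 * 1025 * 1e-6 = 0.018450
w = 0.003874 m/s

0.003874


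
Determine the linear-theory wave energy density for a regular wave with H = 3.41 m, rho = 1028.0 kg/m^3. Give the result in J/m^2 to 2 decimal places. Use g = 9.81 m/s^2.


E = (1/8) * rho * g * H^2
E = (1/8) * 1028.0 * 9.81 * 3.41^2
E = 0.125 * 1028.0 * 9.81 * 11.6281
E = 14658.21 J/m^2

14658.21


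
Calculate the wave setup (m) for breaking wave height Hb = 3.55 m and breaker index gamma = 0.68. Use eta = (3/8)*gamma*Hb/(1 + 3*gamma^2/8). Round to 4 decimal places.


eta = (3/8) * gamma * Hb / (1 + 3*gamma^2/8)
Numerator = (3/8) * 0.68 * 3.55 = 0.905250
Denominator = 1 + 3*0.68^2/8 = 1 + 0.173400 = 1.173400
eta = 0.905250 / 1.173400
eta = 0.7715 m

0.7715


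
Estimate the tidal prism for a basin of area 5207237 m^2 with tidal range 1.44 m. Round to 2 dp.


Tidal prism = Area * Tidal range
P = 5207237 * 1.44
P = 7498421.28 m^3

7498421.28


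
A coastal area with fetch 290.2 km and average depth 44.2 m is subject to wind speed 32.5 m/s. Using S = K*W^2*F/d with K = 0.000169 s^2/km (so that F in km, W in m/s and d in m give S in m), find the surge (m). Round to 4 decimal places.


S = K * W^2 * F / d
W^2 = 32.5^2 = 1056.25
S = 0.000169 * 1056.25 * 290.2 / 44.2
Numerator = 0.000169 * 1056.25 * 290.2 = 51.802514
S = 51.802514 / 44.2 = 1.1720 m

1.1720


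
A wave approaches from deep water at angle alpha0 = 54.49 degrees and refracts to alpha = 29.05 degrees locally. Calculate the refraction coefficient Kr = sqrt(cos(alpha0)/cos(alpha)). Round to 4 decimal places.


Kr = sqrt(cos(alpha0) / cos(alpha))
cos(54.49) = 0.580845
cos(29.05) = 0.874196
Kr = sqrt(0.580845 / 0.874196)
Kr = sqrt(0.664433)
Kr = 0.8151

0.8151


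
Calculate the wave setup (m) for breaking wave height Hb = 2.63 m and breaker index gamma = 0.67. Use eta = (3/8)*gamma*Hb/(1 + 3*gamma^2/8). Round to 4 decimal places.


eta = (3/8) * gamma * Hb / (1 + 3*gamma^2/8)
Numerator = (3/8) * 0.67 * 2.63 = 0.660788
Denominator = 1 + 3*0.67^2/8 = 1 + 0.168338 = 1.168338
eta = 0.660788 / 1.168338
eta = 0.5656 m

0.5656


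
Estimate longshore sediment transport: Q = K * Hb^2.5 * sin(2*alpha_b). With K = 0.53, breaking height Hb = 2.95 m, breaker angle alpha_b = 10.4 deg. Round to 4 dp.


Q = K * Hb^2.5 * sin(2 * alpha_b)
Hb^2.5 = 2.95^2.5 = 14.947035
sin(2 * 10.4) = sin(20.8) = 0.355107
Q = 0.53 * 14.947035 * 0.355107
Q = 2.8131 m^3/s

2.8131


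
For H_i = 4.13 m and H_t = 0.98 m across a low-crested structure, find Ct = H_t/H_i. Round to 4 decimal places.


Ct = H_t / H_i
Ct = 0.98 / 4.13
Ct = 0.2373

0.2373


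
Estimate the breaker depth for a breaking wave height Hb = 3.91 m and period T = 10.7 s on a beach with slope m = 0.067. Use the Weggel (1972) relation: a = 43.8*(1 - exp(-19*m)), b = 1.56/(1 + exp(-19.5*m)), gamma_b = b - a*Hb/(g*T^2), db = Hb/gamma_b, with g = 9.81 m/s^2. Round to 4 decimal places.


a = 43.8 * (1 - exp(-19 * m))
exp(-19 * 0.067) = exp(-1.2730) = 0.279990
a = 43.8 * (1 - 0.279990) = 31.536421
b = 1.56 / (1 + exp(-19.5 * m))
exp(-19.5 * 0.067) = exp(-1.3065) = 0.270766
b = 1.56 / (1 + 0.270766) = 1.227606
Hb / (g * T^2) = 3.91 / (9.81 * 10.7^2) = 3.91 / 1123.1469 = 0.00348129
gamma_b = b - a * Hb/(g*T^2) = 1.227606 - 31.536421 * 0.00348129 = 1.117819
db = Hb / gamma_b = 3.91 / 1.117819
db = 3.4979 m

3.4979


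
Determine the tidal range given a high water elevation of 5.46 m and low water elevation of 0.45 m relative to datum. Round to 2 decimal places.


Tidal range = High water - Low water
Tidal range = 5.46 - (0.45)
Tidal range = 5.01 m

5.01


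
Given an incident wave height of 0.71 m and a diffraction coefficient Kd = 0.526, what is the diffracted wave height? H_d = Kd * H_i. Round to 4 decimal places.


H_d = Kd * H_i
H_d = 0.526 * 0.71
H_d = 0.3735 m

0.3735


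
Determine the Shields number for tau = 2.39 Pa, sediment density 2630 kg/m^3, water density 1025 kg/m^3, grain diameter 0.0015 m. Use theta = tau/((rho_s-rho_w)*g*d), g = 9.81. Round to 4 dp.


theta = tau / ((rho_s - rho_w) * g * d)
rho_s - rho_w = 2630 - 1025 = 1605
Denominator = 1605 * 9.81 * 0.0015 = 23.617575
theta = 2.39 / 23.617575
theta = 0.1012

0.1012


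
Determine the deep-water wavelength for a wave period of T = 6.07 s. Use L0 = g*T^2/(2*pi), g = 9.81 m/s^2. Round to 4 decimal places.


L0 = g * T^2 / (2 * pi)
L0 = 9.81 * 6.07^2 / (2 * pi)
L0 = 9.81 * 36.8449 / 6.28319
L0 = 361.4485 / 6.28319
L0 = 57.5263 m

57.5263


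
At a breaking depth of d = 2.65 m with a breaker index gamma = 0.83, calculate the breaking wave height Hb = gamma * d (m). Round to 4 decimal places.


Hb = gamma * d
Hb = 0.83 * 2.65
Hb = 2.1995 m

2.1995


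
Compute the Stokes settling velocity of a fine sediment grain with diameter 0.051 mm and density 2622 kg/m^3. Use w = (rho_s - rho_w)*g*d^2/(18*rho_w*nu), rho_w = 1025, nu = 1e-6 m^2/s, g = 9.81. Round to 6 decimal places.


w = (rho_s - rho_w) * g * d^2 / (18 * rho_w * nu)
d = 0.051 mm = 0.000051 m
rho_s - rho_w = 2622 - 1025 = 1597
Numerator = 1597 * 9.81 * (0.000051)^2 = 0.000040748749
Denominator = 18 * 1025 * 1e-6 = 0.018450
w = 0.002209 m/s

0.002209


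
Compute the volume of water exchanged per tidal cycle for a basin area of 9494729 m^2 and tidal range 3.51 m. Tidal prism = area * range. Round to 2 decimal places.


Tidal prism = Area * Tidal range
P = 9494729 * 3.51
P = 33326498.79 m^3

33326498.79


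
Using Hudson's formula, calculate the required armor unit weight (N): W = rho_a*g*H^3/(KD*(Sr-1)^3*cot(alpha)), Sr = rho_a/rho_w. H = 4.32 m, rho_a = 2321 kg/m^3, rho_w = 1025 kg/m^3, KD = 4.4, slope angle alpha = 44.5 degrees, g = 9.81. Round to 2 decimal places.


Sr = rho_a / rho_w = 2321 / 1025 = 2.264390
(Sr - 1) = 1.264390
(Sr - 1)^3 = 2.021359
cot(44.5) = 1 / tan(44.5) = 1 / 0.982697 = 1.017607
Numerator = 2321 * 9.81 * 4.32^3 = 1835673.2880
Denominator = 4.4 * 2.021359 * 1.017607 = 9.050578
W = 1835673.2880 / 9.050578
W = 202823.86 N

202823.86


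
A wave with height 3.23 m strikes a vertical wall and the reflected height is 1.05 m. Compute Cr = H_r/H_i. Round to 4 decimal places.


Cr = H_r / H_i
Cr = 1.05 / 3.23
Cr = 0.3251

0.3251


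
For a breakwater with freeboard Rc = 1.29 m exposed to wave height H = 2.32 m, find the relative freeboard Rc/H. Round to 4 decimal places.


Relative freeboard = Rc / H
= 1.29 / 2.32
= 0.5560

0.5560


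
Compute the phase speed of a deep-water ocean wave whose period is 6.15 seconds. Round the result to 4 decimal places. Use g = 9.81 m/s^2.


We use the deep-water celerity formula:
C = g * T / (2 * pi)
C = 9.81 * 6.15 / (2 * 3.14159...)
C = 60.331500 / 6.283185
C = 9.6021 m/s

9.6021


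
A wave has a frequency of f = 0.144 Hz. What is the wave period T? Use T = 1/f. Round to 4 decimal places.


T = 1 / f
T = 1 / 0.144
T = 6.9444 s

6.9444


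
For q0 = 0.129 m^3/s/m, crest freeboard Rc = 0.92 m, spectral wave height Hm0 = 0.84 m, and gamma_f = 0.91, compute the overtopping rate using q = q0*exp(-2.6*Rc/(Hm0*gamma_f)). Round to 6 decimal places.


q = q0 * exp(-2.6 * Rc / (Hm0 * gamma_f))
Exponent = -2.6 * 0.92 / (0.84 * 0.91)
= -2.6 * 0.92 / 0.7644
= -3.129252
exp(-3.129252) = 0.043751
q = 0.129 * 0.043751
q = 0.005644 m^3/s/m

0.005644


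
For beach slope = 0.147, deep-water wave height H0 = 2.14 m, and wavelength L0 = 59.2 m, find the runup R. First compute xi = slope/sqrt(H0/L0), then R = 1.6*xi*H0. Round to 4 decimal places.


xi = slope / sqrt(H0/L0)
H0/L0 = 2.14/59.2 = 0.036149
sqrt(0.036149) = 0.190128
xi = 0.147 / 0.190128 = 0.773163
R = 1.6 * xi * H0 = 1.6 * 0.773163 * 2.14
R = 2.6473 m

2.6473


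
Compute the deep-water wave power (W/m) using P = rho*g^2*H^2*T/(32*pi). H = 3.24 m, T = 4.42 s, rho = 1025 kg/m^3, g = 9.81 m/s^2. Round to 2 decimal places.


P = rho * g^2 * H^2 * T / (32 * pi)
P = 1025 * 9.81^2 * 3.24^2 * 4.42 / (32 * pi)
P = 1025 * 96.2361 * 10.4976 * 4.42 / 100.53096
P = 45527.55 W/m

45527.55


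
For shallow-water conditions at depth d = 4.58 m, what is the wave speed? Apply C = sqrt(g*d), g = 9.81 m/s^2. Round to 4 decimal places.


Using the shallow-water approximation:
C = sqrt(g * d) = sqrt(9.81 * 4.58)
C = sqrt(44.9298)
C = 6.7030 m/s

6.7030


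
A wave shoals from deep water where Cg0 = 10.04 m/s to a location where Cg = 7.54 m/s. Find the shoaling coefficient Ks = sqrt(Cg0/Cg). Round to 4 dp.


Ks = sqrt(Cg0 / Cg)
Ks = sqrt(10.04 / 7.54)
Ks = sqrt(1.3316)
Ks = 1.1539

1.1539


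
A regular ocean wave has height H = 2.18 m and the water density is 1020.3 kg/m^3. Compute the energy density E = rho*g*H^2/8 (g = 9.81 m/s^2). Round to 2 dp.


E = (1/8) * rho * g * H^2
E = (1/8) * 1020.3 * 9.81 * 2.18^2
E = 0.125 * 1020.3 * 9.81 * 4.7524
E = 5945.93 J/m^2

5945.93


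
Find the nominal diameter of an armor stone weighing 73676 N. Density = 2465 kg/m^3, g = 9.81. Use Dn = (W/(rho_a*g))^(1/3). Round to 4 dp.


V = W / (rho_a * g)
V = 73676 / (2465 * 9.81)
V = 73676 / 24181.65
V = 3.046773 m^3
Dn = V^(1/3) = 3.046773^(1/3)
Dn = 1.4497 m

1.4497


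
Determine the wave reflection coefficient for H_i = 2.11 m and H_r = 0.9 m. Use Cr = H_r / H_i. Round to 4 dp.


Cr = H_r / H_i
Cr = 0.9 / 2.11
Cr = 0.4265

0.4265


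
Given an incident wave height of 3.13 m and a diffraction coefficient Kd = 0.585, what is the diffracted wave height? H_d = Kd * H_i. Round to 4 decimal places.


H_d = Kd * H_i
H_d = 0.585 * 3.13
H_d = 1.8311 m

1.8311


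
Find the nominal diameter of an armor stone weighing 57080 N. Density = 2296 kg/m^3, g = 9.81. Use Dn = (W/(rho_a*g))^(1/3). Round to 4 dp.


V = W / (rho_a * g)
V = 57080 / (2296 * 9.81)
V = 57080 / 22523.76
V = 2.534213 m^3
Dn = V^(1/3) = 2.534213^(1/3)
Dn = 1.3634 m

1.3634


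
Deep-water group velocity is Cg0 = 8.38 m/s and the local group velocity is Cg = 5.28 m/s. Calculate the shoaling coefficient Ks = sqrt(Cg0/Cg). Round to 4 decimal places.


Ks = sqrt(Cg0 / Cg)
Ks = sqrt(8.38 / 5.28)
Ks = sqrt(1.5871)
Ks = 1.2598

1.2598


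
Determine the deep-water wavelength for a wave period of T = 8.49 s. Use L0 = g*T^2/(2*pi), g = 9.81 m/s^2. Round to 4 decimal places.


L0 = g * T^2 / (2 * pi)
L0 = 9.81 * 8.49^2 / (2 * pi)
L0 = 9.81 * 72.0801 / 6.28319
L0 = 707.1058 / 6.28319
L0 = 112.5394 m

112.5394


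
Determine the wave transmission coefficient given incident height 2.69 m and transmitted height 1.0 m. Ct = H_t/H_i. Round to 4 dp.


Ct = H_t / H_i
Ct = 1.0 / 2.69
Ct = 0.3717

0.3717


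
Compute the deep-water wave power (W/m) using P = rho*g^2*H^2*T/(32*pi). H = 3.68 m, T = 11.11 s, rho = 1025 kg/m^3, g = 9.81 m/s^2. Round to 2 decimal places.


P = rho * g^2 * H^2 * T / (32 * pi)
P = 1025 * 9.81^2 * 3.68^2 * 11.11 / (32 * pi)
P = 1025 * 96.2361 * 13.5424 * 11.11 / 100.53096
P = 147629.02 W/m

147629.02


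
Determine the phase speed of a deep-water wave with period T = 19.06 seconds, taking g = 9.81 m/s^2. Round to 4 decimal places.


We use the deep-water celerity formula:
C = g * T / (2 * pi)
C = 9.81 * 19.06 / (2 * 3.14159...)
C = 186.978600 / 6.283185
C = 29.7586 m/s

29.7586


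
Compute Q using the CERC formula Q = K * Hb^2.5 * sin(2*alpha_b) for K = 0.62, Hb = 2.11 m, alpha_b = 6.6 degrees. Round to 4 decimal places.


Q = K * Hb^2.5 * sin(2 * alpha_b)
Hb^2.5 = 2.11^2.5 = 6.467049
sin(2 * 6.6) = sin(13.2) = 0.228351
Q = 0.62 * 6.467049 * 0.228351
Q = 0.9156 m^3/s

0.9156


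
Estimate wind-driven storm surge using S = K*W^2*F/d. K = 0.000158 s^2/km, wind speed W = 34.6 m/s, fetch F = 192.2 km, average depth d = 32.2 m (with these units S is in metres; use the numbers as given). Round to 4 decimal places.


S = K * W^2 * F / d
W^2 = 34.6^2 = 1197.16
S = 0.000158 * 1197.16 * 192.2 / 32.2
Numerator = 0.000158 * 1197.16 * 192.2 = 36.354876
S = 36.354876 / 32.2 = 1.1290 m

1.1290


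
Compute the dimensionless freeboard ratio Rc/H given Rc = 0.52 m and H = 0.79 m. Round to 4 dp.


Relative freeboard = Rc / H
= 0.52 / 0.79
= 0.6582

0.6582


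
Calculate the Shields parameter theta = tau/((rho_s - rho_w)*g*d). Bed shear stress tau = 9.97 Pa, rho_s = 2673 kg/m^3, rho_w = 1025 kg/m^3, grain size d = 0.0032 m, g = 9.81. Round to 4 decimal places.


theta = tau / ((rho_s - rho_w) * g * d)
rho_s - rho_w = 2673 - 1025 = 1648
Denominator = 1648 * 9.81 * 0.0032 = 51.734016
theta = 9.97 / 51.734016
theta = 0.1927

0.1927


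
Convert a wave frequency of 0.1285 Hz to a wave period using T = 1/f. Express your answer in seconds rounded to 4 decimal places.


T = 1 / f
T = 1 / 0.1285
T = 7.7821 s

7.7821


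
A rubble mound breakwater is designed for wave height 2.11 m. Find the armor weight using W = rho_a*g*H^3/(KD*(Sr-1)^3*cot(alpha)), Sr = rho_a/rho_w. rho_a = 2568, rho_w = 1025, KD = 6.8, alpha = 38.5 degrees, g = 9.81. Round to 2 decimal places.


Sr = rho_a / rho_w = 2568 / 1025 = 2.505366
(Sr - 1) = 1.505366
(Sr - 1)^3 = 3.411349
cot(38.5) = 1 / tan(38.5) = 1 / 0.795436 = 1.257172
Numerator = 2568 * 9.81 * 2.11^3 = 236652.6613
Denominator = 6.8 * 3.411349 * 1.257172 = 29.162846
W = 236652.6613 / 29.162846
W = 8114.87 N

8114.87


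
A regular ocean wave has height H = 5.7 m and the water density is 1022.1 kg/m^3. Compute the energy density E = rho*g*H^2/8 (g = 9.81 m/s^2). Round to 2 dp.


E = (1/8) * rho * g * H^2
E = (1/8) * 1022.1 * 9.81 * 5.7^2
E = 0.125 * 1022.1 * 9.81 * 32.4900
E = 40721.35 J/m^2

40721.35


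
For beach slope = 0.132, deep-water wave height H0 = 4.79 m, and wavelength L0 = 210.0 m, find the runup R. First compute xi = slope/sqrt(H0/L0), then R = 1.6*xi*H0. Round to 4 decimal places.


xi = slope / sqrt(H0/L0)
H0/L0 = 4.79/210.0 = 0.022810
sqrt(0.022810) = 0.151028
xi = 0.132 / 0.151028 = 0.874009
R = 1.6 * xi * H0 = 1.6 * 0.874009 * 4.79
R = 6.6984 m

6.6984


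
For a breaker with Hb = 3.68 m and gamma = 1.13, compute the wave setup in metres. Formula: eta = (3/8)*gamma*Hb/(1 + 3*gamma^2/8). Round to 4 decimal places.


eta = (3/8) * gamma * Hb / (1 + 3*gamma^2/8)
Numerator = (3/8) * 1.13 * 3.68 = 1.559400
Denominator = 1 + 3*1.13^2/8 = 1 + 0.478838 = 1.478838
eta = 1.559400 / 1.478838
eta = 1.0545 m

1.0545


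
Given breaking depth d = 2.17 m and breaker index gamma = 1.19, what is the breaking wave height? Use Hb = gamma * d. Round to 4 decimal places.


Hb = gamma * d
Hb = 1.19 * 2.17
Hb = 2.5823 m

2.5823


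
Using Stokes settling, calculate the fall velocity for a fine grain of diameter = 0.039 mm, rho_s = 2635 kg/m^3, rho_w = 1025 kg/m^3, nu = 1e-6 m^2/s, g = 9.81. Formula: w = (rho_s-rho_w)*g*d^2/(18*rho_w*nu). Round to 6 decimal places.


w = (rho_s - rho_w) * g * d^2 / (18 * rho_w * nu)
d = 0.039 mm = 0.000039 m
rho_s - rho_w = 2635 - 1025 = 1610
Numerator = 1610 * 9.81 * (0.000039)^2 = 0.000024022826
Denominator = 18 * 1025 * 1e-6 = 0.018450
w = 0.001302 m/s

0.001302


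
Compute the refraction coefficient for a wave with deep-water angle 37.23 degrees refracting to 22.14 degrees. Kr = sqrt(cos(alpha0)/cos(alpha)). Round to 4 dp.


Kr = sqrt(cos(alpha0) / cos(alpha))
cos(37.23) = 0.796213
cos(22.14) = 0.926266
Kr = sqrt(0.796213 / 0.926266)
Kr = sqrt(0.859595)
Kr = 0.9271

0.9271


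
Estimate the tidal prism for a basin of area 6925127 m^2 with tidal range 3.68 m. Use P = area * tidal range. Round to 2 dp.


Tidal prism = Area * Tidal range
P = 6925127 * 3.68
P = 25484467.36 m^3

25484467.36


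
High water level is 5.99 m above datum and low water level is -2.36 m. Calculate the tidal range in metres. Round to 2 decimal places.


Tidal range = High water - Low water
Tidal range = 5.99 - (-2.36)
Tidal range = 8.35 m

8.35


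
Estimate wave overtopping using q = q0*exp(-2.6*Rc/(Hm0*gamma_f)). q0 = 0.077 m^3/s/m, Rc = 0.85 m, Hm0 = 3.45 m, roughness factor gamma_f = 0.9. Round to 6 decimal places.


q = q0 * exp(-2.6 * Rc / (Hm0 * gamma_f))
Exponent = -2.6 * 0.85 / (3.45 * 0.9)
= -2.6 * 0.85 / 3.1050
= -0.711755
exp(-0.711755) = 0.490782
q = 0.077 * 0.490782
q = 0.037790 m^3/s/m

0.037790


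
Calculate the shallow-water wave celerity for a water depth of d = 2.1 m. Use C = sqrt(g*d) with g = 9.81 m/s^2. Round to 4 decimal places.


Using the shallow-water approximation:
C = sqrt(g * d) = sqrt(9.81 * 2.1)
C = sqrt(20.6010)
C = 4.5388 m/s

4.5388


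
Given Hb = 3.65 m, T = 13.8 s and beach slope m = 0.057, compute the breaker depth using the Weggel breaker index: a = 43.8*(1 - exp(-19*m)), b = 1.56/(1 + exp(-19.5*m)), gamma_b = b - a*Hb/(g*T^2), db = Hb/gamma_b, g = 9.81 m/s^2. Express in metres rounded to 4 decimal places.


a = 43.8 * (1 - exp(-19 * m))
exp(-19 * 0.057) = exp(-1.0830) = 0.338578
a = 43.8 * (1 - 0.338578) = 28.970272
b = 1.56 / (1 + exp(-19.5 * m))
exp(-19.5 * 0.057) = exp(-1.1115) = 0.329065
b = 1.56 / (1 + 0.329065) = 1.173757
Hb / (g * T^2) = 3.65 / (9.81 * 13.8^2) = 3.65 / 1868.2164 = 0.00195374
gamma_b = b - a * Hb/(g*T^2) = 1.173757 - 28.970272 * 0.00195374 = 1.117157
db = Hb / gamma_b = 3.65 / 1.117157
db = 3.2672 m

3.2672


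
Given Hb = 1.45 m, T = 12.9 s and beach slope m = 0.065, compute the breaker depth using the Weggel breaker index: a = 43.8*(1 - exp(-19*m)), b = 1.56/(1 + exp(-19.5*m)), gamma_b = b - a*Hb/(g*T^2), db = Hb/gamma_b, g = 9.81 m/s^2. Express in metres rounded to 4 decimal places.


a = 43.8 * (1 - exp(-19 * m))
exp(-19 * 0.065) = exp(-1.2350) = 0.290835
a = 43.8 * (1 - 0.290835) = 31.061437
b = 1.56 / (1 + exp(-19.5 * m))
exp(-19.5 * 0.065) = exp(-1.2675) = 0.281535
b = 1.56 / (1 + 0.281535) = 1.217291
Hb / (g * T^2) = 1.45 / (9.81 * 12.9^2) = 1.45 / 1632.4821 = 0.00088822
gamma_b = b - a * Hb/(g*T^2) = 1.217291 - 31.061437 * 0.00088822 = 1.189701
db = Hb / gamma_b = 1.45 / 1.189701
db = 1.2188 m

1.2188


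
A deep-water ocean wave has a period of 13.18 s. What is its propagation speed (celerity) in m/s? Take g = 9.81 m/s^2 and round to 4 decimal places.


We use the deep-water celerity formula:
C = g * T / (2 * pi)
C = 9.81 * 13.18 / (2 * 3.14159...)
C = 129.295800 / 6.283185
C = 20.5781 m/s

20.5781


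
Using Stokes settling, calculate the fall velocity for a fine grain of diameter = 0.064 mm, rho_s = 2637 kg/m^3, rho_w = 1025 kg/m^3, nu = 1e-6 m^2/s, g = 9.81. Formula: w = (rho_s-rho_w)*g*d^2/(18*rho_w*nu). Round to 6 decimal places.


w = (rho_s - rho_w) * g * d^2 / (18 * rho_w * nu)
d = 0.064 mm = 0.000064 m
rho_s - rho_w = 2637 - 1025 = 1612
Numerator = 1612 * 9.81 * (0.000064)^2 = 0.000064772997
Denominator = 18 * 1025 * 1e-6 = 0.018450
w = 0.003511 m/s

0.003511


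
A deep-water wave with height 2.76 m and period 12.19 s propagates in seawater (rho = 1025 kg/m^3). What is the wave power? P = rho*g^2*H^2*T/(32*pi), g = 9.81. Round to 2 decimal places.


P = rho * g^2 * H^2 * T / (32 * pi)
P = 1025 * 9.81^2 * 2.76^2 * 12.19 / (32 * pi)
P = 1025 * 96.2361 * 7.6176 * 12.19 / 100.53096
P = 91113.75 W/m

91113.75


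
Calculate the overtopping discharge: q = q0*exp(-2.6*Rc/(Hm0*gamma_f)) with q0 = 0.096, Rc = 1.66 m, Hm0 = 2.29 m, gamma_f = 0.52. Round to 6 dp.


q = q0 * exp(-2.6 * Rc / (Hm0 * gamma_f))
Exponent = -2.6 * 1.66 / (2.29 * 0.52)
= -2.6 * 1.66 / 1.1908
= -3.624454
exp(-3.624454) = 0.026664
q = 0.096 * 0.026664
q = 0.002560 m^3/s/m

0.002560


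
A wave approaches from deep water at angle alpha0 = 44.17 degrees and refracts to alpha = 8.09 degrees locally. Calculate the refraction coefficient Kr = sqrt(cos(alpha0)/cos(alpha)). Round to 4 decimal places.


Kr = sqrt(cos(alpha0) / cos(alpha))
cos(44.17) = 0.717276
cos(8.09) = 0.990048
Kr = sqrt(0.717276 / 0.990048)
Kr = sqrt(0.724485)
Kr = 0.8512

0.8512


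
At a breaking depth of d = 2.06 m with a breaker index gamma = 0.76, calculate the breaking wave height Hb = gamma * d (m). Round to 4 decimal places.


Hb = gamma * d
Hb = 0.76 * 2.06
Hb = 1.5656 m

1.5656


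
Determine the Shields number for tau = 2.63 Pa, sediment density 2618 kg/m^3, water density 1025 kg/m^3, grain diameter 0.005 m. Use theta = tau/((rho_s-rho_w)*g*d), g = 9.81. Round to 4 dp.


theta = tau / ((rho_s - rho_w) * g * d)
rho_s - rho_w = 2618 - 1025 = 1593
Denominator = 1593 * 9.81 * 0.005 = 78.136650
theta = 2.63 / 78.136650
theta = 0.0337

0.0337


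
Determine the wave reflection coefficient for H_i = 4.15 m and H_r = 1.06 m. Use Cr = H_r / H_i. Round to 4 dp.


Cr = H_r / H_i
Cr = 1.06 / 4.15
Cr = 0.2554

0.2554


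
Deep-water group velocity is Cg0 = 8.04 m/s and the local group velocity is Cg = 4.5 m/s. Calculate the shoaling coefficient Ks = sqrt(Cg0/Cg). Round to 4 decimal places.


Ks = sqrt(Cg0 / Cg)
Ks = sqrt(8.04 / 4.5)
Ks = sqrt(1.7867)
Ks = 1.3367

1.3367


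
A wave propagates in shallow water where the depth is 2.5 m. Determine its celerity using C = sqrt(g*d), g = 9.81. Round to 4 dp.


Using the shallow-water approximation:
C = sqrt(g * d) = sqrt(9.81 * 2.5)
C = sqrt(24.5250)
C = 4.9523 m/s

4.9523


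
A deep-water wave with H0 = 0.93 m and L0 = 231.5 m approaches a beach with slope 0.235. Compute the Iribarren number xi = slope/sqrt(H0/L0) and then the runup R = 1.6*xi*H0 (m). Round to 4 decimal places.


xi = slope / sqrt(H0/L0)
H0/L0 = 0.93/231.5 = 0.004017
sqrt(0.004017) = 0.063382
xi = 0.235 / 0.063382 = 3.707677
R = 1.6 * xi * H0 = 1.6 * 3.707677 * 0.93
R = 5.5170 m

5.5170


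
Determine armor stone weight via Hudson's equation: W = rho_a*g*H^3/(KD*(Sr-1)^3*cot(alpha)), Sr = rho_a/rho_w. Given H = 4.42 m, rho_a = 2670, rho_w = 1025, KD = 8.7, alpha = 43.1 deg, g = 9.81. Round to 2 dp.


Sr = rho_a / rho_w = 2670 / 1025 = 2.604878
(Sr - 1) = 1.604878
(Sr - 1)^3 = 4.133578
cot(43.1) = 1 / tan(43.1) = 1 / 0.935783 = 1.068623
Numerator = 2670 * 9.81 * 4.42^3 = 2261762.9041
Denominator = 8.7 * 4.133578 * 1.068623 = 38.429966
W = 2261762.9041 / 38.429966
W = 58854.15 N

58854.15


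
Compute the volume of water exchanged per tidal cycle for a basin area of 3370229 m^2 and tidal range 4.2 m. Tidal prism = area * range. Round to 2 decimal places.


Tidal prism = Area * Tidal range
P = 3370229 * 4.2
P = 14154961.80 m^3

14154961.80


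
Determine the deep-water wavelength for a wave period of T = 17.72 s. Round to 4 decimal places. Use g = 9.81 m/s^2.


L0 = g * T^2 / (2 * pi)
L0 = 9.81 * 17.72^2 / (2 * pi)
L0 = 9.81 * 313.9984 / 6.28319
L0 = 3080.3243 / 6.28319
L0 = 490.2488 m

490.2488


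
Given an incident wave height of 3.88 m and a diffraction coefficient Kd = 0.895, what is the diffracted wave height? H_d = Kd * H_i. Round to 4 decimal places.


H_d = Kd * H_i
H_d = 0.895 * 3.88
H_d = 3.4726 m

3.4726


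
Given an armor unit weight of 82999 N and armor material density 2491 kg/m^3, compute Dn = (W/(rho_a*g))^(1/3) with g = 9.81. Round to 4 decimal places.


V = W / (rho_a * g)
V = 82999 / (2491 * 9.81)
V = 82999 / 24436.71
V = 3.396488 m^3
Dn = V^(1/3) = 3.396488^(1/3)
Dn = 1.5032 m

1.5032


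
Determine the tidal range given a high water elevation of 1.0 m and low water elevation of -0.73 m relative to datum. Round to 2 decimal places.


Tidal range = High water - Low water
Tidal range = 1.0 - (-0.73)
Tidal range = 1.73 m

1.73


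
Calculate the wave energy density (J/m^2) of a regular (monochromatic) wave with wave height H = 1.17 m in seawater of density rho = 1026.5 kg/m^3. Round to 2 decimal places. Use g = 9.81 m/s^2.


E = (1/8) * rho * g * H^2
E = (1/8) * 1026.5 * 9.81 * 1.17^2
E = 0.125 * 1026.5 * 9.81 * 1.3689
E = 1723.10 J/m^2

1723.10


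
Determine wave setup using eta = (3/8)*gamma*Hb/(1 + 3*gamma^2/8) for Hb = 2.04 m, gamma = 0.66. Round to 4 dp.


eta = (3/8) * gamma * Hb / (1 + 3*gamma^2/8)
Numerator = (3/8) * 0.66 * 2.04 = 0.504900
Denominator = 1 + 3*0.66^2/8 = 1 + 0.163350 = 1.163350
eta = 0.504900 / 1.163350
eta = 0.4340 m

0.4340


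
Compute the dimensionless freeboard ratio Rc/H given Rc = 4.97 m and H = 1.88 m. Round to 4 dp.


Relative freeboard = Rc / H
= 4.97 / 1.88
= 2.6436

2.6436


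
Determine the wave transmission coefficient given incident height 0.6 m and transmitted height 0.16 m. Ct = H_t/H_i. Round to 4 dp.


Ct = H_t / H_i
Ct = 0.16 / 0.6
Ct = 0.2667

0.2667


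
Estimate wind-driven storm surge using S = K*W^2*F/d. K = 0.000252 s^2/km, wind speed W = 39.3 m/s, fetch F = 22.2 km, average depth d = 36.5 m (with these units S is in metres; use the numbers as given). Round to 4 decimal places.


S = K * W^2 * F / d
W^2 = 39.3^2 = 1544.49
S = 0.000252 * 1544.49 * 22.2 / 36.5
Numerator = 0.000252 * 1544.49 * 22.2 = 8.640495
S = 8.640495 / 36.5 = 0.2367 m

0.2367


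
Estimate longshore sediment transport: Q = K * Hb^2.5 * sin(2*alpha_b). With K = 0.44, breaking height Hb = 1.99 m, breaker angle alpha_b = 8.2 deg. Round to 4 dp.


Q = K * Hb^2.5 * sin(2 * alpha_b)
Hb^2.5 = 1.99^2.5 = 5.586409
sin(2 * 8.2) = sin(16.4) = 0.282341
Q = 0.44 * 5.586409 * 0.282341
Q = 0.6940 m^3/s

0.6940


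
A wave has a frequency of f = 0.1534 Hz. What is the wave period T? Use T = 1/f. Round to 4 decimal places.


T = 1 / f
T = 1 / 0.1534
T = 6.5189 s

6.5189


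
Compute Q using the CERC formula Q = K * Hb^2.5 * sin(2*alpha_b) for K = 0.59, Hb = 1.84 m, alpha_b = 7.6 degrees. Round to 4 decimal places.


Q = K * Hb^2.5 * sin(2 * alpha_b)
Hb^2.5 = 1.84^2.5 = 4.592451
sin(2 * 7.6) = sin(15.2) = 0.262189
Q = 0.59 * 4.592451 * 0.262189
Q = 0.7104 m^3/s

0.7104


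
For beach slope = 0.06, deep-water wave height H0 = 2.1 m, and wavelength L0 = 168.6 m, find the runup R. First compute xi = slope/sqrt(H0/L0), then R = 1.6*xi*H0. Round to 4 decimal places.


xi = slope / sqrt(H0/L0)
H0/L0 = 2.1/168.6 = 0.012456
sqrt(0.012456) = 0.111604
xi = 0.06 / 0.111604 = 0.537614
R = 1.6 * xi * H0 = 1.6 * 0.537614 * 2.1
R = 1.8064 m

1.8064


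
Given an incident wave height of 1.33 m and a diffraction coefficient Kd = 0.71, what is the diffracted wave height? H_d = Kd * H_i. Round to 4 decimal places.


H_d = Kd * H_i
H_d = 0.71 * 1.33
H_d = 0.9443 m

0.9443


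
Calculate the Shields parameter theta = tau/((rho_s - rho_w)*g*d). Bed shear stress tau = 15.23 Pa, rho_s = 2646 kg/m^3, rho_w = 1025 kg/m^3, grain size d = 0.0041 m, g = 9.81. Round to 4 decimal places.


theta = tau / ((rho_s - rho_w) * g * d)
rho_s - rho_w = 2646 - 1025 = 1621
Denominator = 1621 * 9.81 * 0.0041 = 65.198241
theta = 15.23 / 65.198241
theta = 0.2336

0.2336


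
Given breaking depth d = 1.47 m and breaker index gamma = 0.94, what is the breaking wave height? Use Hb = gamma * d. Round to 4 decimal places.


Hb = gamma * d
Hb = 0.94 * 1.47
Hb = 1.3818 m

1.3818


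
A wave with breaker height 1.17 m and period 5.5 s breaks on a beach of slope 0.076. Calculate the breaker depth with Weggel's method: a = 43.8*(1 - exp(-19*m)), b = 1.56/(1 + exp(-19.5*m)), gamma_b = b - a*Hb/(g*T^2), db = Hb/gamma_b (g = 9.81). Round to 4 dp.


a = 43.8 * (1 - exp(-19 * m))
exp(-19 * 0.076) = exp(-1.4440) = 0.235982
a = 43.8 * (1 - 0.235982) = 33.463991
b = 1.56 / (1 + exp(-19.5 * m))
exp(-19.5 * 0.076) = exp(-1.4820) = 0.227183
b = 1.56 / (1 + 0.227183) = 1.271204
Hb / (g * T^2) = 1.17 / (9.81 * 5.5^2) = 1.17 / 296.7525 = 0.00394268
gamma_b = b - a * Hb/(g*T^2) = 1.271204 - 33.463991 * 0.00394268 = 1.139266
db = Hb / gamma_b = 1.17 / 1.139266
db = 1.0270 m

1.0270


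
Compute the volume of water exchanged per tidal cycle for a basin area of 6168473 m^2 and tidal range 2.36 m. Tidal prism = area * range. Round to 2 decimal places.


Tidal prism = Area * Tidal range
P = 6168473 * 2.36
P = 14557596.28 m^3

14557596.28


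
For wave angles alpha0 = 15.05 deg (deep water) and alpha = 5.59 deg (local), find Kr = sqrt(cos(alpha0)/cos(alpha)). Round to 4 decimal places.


Kr = sqrt(cos(alpha0) / cos(alpha))
cos(15.05) = 0.965700
cos(5.59) = 0.995244
Kr = sqrt(0.965700 / 0.995244)
Kr = sqrt(0.970314)
Kr = 0.9850

0.9850


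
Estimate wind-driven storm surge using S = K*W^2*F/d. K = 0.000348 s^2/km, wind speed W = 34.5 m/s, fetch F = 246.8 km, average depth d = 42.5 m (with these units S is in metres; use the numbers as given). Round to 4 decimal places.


S = K * W^2 * F / d
W^2 = 34.5^2 = 1190.25
S = 0.000348 * 1190.25 * 246.8 / 42.5
Numerator = 0.000348 * 1190.25 * 246.8 = 102.226288
S = 102.226288 / 42.5 = 2.4053 m

2.4053


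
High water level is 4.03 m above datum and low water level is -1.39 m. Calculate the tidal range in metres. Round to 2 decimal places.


Tidal range = High water - Low water
Tidal range = 4.03 - (-1.39)
Tidal range = 5.42 m

5.42


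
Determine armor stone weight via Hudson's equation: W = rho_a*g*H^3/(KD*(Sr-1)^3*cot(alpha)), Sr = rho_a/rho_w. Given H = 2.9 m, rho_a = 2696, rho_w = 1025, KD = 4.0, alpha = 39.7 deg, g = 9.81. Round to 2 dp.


Sr = rho_a / rho_w = 2696 / 1025 = 2.630244
(Sr - 1) = 1.630244
(Sr - 1)^3 = 4.332691
cot(39.7) = 1 / tan(39.7) = 1 / 0.830216 = 1.204506
Numerator = 2696 * 9.81 * 2.9^3 = 645034.4186
Denominator = 4.0 * 4.332691 * 1.204506 = 20.875008
W = 645034.4186 / 20.875008
W = 30899.84 N

30899.84


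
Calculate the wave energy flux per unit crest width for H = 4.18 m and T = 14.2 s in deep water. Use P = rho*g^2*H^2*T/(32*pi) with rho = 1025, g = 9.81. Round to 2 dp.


P = rho * g^2 * H^2 * T / (32 * pi)
P = 1025 * 9.81^2 * 4.18^2 * 14.2 / (32 * pi)
P = 1025 * 96.2361 * 17.4724 * 14.2 / 100.53096
P = 243446.16 W/m

243446.16


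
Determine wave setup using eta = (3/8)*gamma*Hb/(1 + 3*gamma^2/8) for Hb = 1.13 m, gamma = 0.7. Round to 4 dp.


eta = (3/8) * gamma * Hb / (1 + 3*gamma^2/8)
Numerator = (3/8) * 0.7 * 1.13 = 0.296625
Denominator = 1 + 3*0.7^2/8 = 1 + 0.183750 = 1.183750
eta = 0.296625 / 1.183750
eta = 0.2506 m

0.2506


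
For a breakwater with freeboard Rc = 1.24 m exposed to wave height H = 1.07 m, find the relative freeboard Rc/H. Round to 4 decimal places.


Relative freeboard = Rc / H
= 1.24 / 1.07
= 1.1589

1.1589


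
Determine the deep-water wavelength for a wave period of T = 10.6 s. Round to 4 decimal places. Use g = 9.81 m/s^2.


L0 = g * T^2 / (2 * pi)
L0 = 9.81 * 10.6^2 / (2 * pi)
L0 = 9.81 * 112.3600 / 6.28319
L0 = 1102.2516 / 6.28319
L0 = 175.4288 m

175.4288


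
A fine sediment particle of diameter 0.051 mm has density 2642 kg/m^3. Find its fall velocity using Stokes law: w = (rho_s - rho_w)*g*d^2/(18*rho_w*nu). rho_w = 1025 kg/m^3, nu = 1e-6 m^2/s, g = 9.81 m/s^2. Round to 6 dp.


w = (rho_s - rho_w) * g * d^2 / (18 * rho_w * nu)
d = 0.051 mm = 0.000051 m
rho_s - rho_w = 2642 - 1025 = 1617
Numerator = 1617 * 9.81 * (0.000051)^2 = 0.000041259065
Denominator = 18 * 1025 * 1e-6 = 0.018450
w = 0.002236 m/s

0.002236


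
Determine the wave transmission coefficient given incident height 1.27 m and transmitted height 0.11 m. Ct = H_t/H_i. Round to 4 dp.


Ct = H_t / H_i
Ct = 0.11 / 1.27
Ct = 0.0866

0.0866


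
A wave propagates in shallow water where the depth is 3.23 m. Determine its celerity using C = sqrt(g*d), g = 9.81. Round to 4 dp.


Using the shallow-water approximation:
C = sqrt(g * d) = sqrt(9.81 * 3.23)
C = sqrt(31.6863)
C = 5.6291 m/s

5.6291


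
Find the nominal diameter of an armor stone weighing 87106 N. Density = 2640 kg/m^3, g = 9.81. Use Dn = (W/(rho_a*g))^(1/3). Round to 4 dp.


V = W / (rho_a * g)
V = 87106 / (2640 * 9.81)
V = 87106 / 25898.40
V = 3.363374 m^3
Dn = V^(1/3) = 3.363374^(1/3)
Dn = 1.4983 m

1.4983


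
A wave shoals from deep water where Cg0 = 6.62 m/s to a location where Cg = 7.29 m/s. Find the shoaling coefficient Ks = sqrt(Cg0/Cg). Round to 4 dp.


Ks = sqrt(Cg0 / Cg)
Ks = sqrt(6.62 / 7.29)
Ks = sqrt(0.9081)
Ks = 0.9529

0.9529


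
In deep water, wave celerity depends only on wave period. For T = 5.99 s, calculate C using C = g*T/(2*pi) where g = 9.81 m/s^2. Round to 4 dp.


We use the deep-water celerity formula:
C = g * T / (2 * pi)
C = 9.81 * 5.99 / (2 * 3.14159...)
C = 58.761900 / 6.283185
C = 9.3522 m/s

9.3522


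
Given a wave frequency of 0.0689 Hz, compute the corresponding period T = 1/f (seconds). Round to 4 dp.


T = 1 / f
T = 1 / 0.0689
T = 14.5138 s

14.5138


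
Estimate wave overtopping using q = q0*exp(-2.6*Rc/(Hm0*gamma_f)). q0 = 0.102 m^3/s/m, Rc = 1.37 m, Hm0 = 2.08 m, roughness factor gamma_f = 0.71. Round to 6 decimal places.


q = q0 * exp(-2.6 * Rc / (Hm0 * gamma_f))
Exponent = -2.6 * 1.37 / (2.08 * 0.71)
= -2.6 * 1.37 / 1.4768
= -2.411972
exp(-2.411972) = 0.089638
q = 0.102 * 0.089638
q = 0.009143 m^3/s/m

0.009143


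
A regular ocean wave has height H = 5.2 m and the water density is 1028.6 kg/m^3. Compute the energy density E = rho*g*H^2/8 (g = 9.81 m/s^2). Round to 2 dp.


E = (1/8) * rho * g * H^2
E = (1/8) * 1028.6 * 9.81 * 5.2^2
E = 0.125 * 1028.6 * 9.81 * 27.0400
E = 34106.11 J/m^2

34106.11


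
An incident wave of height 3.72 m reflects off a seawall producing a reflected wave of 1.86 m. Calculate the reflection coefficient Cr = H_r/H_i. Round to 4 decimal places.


Cr = H_r / H_i
Cr = 1.86 / 3.72
Cr = 0.5000

0.5000
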